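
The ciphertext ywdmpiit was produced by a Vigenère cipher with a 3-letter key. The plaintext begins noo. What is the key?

lip

Subtract each crib letter from the matching ciphertext letter (mod 26):
y(24)−n(13)=11 → l
w(22)−o(14)=8 → i
d(3)−o(14)=-11≡15 → p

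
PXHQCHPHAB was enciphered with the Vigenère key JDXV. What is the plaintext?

GUKVTESMRY

Repeat the key across the ciphertext: JDXVJDXVJD
P(15)−J(9): 6 → G
X(23)−D(3): 20 → U
H(7)−X(23): -16≡10 → K
Q(16)−V(21): -5≡21 → V
C(2)−J(9): -7≡19 → T
H(7)−D(3): 4 → E
P(15)−X(23): -8≡18 → S
H(7)−V(21): -14≡12 → M
A(0)−J(9): -9≡17 → R
B(1)−D(3): -2≡24 → Y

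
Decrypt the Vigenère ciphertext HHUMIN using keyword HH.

Repeat the key across the ciphertext: HHHHHH
H(7)−H(7): 0 → A
H(7)−H(7): 0 → A
U(20)−H(7): 13 → N
M(12)−H(7): 5 → F
I(8)−H(7): 1 → B
N(13)−H(7): 6 → G

AANFBG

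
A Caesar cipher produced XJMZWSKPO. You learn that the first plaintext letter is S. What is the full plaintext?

SEHURNFKJ

From the crib: X(23)−S(18)=5, so the shift is 5.
Subtract 5 from each ciphertext letter:
X(23): 23−5=18 → S
J(9): 9−5=4 → E
M(12): 12−5=7 → H
Z(25): 25−5=20 → U
W(22): 22−5=17 → R
S(18): 18−5=13 → N
K(10): 10−5=5 → F
P(15): 15−5=10 → K
O(14): 14−5=9 → J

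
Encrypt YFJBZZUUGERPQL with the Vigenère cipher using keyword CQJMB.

Repeat the key across the message: CQJMBCQJMBCQJM
Y(24)+C(2): 26≡0 → A
F(5)+Q(16): 21 → V
J(9)+J(9): 18 → S
B(1)+M(12): 13 → N
Z(25)+B(1): 26≡0 → A
Z(25)+C(2): 27≡1 → B
U(20)+Q(16): 36≡10 → K
U(20)+J(9): 29≡3 → D
G(6)+M(12): 18 → S
E(4)+B(1): 5 → F
R(17)+C(2): 19 → T
P(15)+Q(16): 31≡5 → F
Q(16)+J(9): 25 → Z
L(11)+M(12): 23 → X

AVSNABKDSFTFZX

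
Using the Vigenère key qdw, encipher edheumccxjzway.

Repeat the key across the message: qdwqdwqdwqdwqd
e(4)+q(16): 20 → u
d(3)+d(3): 6 → g
h(7)+w(22): 29≡3 → d
e(4)+q(16): 20 → u
u(20)+d(3): 23 → x
m(12)+w(22): 34≡8 → i
c(2)+q(16): 18 → s
c(2)+d(3): 5 → f
x(23)+w(22): 45≡19 → t
j(9)+q(16): 25 → z
z(25)+d(3): 28≡2 → c
w(22)+w(22): 44≡18 → s
a(0)+q(16): 16 → q
y(24)+d(3): 27≡1 → b

ugduxisftzcsqb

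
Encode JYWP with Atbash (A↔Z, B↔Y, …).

J(9) → Q(16)
Y(24) → B(1)
W(22) → D(3)
P(15) → K(10)

QBDK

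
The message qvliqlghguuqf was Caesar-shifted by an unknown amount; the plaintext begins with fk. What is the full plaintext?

fkaxfavwvjjfu

From the crib: q(16)−f(5)=11, so the shift is 11.
Subtract 11 from each ciphertext letter:
q(16): 16−11=5 → f
v(21): 21−11=10 → k
l(11): 11−11=0 → a
i(8): 8−11=-3≡23 → x
q(16): 16−11=5 → f
l(11): 11−11=0 → a
g(6): 6−11=-5≡21 → v
h(7): 7−11=-4≡22 → w
g(6): 6−11=-5≡21 → v
u(20): 20−11=9 → j
u(20): 20−11=9 → j
q(16): 16−11=5 → f
f(5): 5−11=-6≡20 → u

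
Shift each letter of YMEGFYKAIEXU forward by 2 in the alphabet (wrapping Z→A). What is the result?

Y(24): 24+2=26≡0 → A
M(12): 12+2=14 → O
E(4): 4+2=6 → G
G(6): 6+2=8 → I
F(5): 5+2=7 → H
Y(24): 24+2=26≡0 → A
K(10): 10+2=12 → M
A(0): 0+2=2 → C
I(8): 8+2=10 → K
E(4): 4+2=6 → G
X(23): 23+2=25 → Z
U(20): 20+2=22 → W

AOGIHAMCKGZW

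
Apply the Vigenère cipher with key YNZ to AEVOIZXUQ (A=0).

Repeat the key across the message: YNZYNZYNZ
A(0)+Y(24): 24 → Y
E(4)+N(13): 17 → R
V(21)+Z(25): 46≡20 → U
O(14)+Y(24): 38≡12 → M
I(8)+N(13): 21 → V
Z(25)+Z(25): 50≡24 → Y
X(23)+Y(24): 47≡21 → V
U(20)+N(13): 33≡7 → H
Q(16)+Z(25): 41≡15 → P

YRUMVYVHP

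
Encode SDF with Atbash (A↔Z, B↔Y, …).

HWU

S(18) → H(7)
D(3) → W(22)
F(5) → U(20)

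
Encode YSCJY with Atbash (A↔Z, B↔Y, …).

Y(24) → B(1)
S(18) → H(7)
C(2) → X(23)
J(9) → Q(16)
Y(24) → B(1)

BHXQB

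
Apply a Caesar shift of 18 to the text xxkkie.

ppccaw

x(23): 23+18=41≡15 → p
x(23): 23+18=41≡15 → p
k(10): 10+18=28≡2 → c
k(10): 10+18=28≡2 → c
i(8): 8+18=26≡0 → a
e(4): 4+18=22 → w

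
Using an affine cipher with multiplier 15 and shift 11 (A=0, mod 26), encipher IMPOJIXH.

I(8): 15·8+11=131≡1 → B
M(12): 15·12+11=191≡9 → J
P(15): 15·15+11=236≡2 → C
O(14): 15·14+11=221≡13 → N
J(9): 15·9+11=146≡16 → Q
I(8): 15·8+11=131≡1 → B
X(23): 15·23+11=356≡18 → S
H(7): 15·7+11=116≡12 → M

BJCNQBSM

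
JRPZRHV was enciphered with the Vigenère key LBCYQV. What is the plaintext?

YQNBBMK

Repeat the key across the ciphertext: LBCYQVL
J(9)−L(11): -2≡24 → Y
R(17)−B(1): 16 → Q
P(15)−C(2): 13 → N
Z(25)−Y(24): 1 → B
R(17)−Q(16): 1 → B
H(7)−V(21): -14≡12 → M
V(21)−L(11): 10 → K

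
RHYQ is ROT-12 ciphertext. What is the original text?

FVME

R(17): 17−12=5 → F
H(7): 7−12=-5≡21 → V
Y(24): 24−12=12 → M
Q(16): 16−12=4 → E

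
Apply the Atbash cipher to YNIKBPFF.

BMRPYKUU

Y(24) → B(1)
N(13) → M(12)
I(8) → R(17)
K(10) → P(15)
B(1) → Y(24)
P(15) → K(10)
F(5) → U(20)
F(5) → U(20)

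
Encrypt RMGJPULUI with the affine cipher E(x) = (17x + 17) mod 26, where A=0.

UNPOMTWTX

R(17): 17·17+17=306≡20 → U
M(12): 17·12+17=221≡13 → N
G(6): 17·6+17=119≡15 → P
J(9): 17·9+17=170≡14 → O
P(15): 17·15+17=272≡12 → M
U(20): 17·20+17=357≡19 → T
L(11): 17·11+17=204≡22 → W
U(20): 17·20+17=357≡19 → T
I(8): 17·8+17=153≡23 → X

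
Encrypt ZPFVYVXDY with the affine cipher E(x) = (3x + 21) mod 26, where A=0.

SOKGPGMEP

Z(25): 3·25+21=96≡18 → S
P(15): 3·15+21=66≡14 → O
F(5): 3·5+21=36≡10 → K
V(21): 3·21+21=84≡6 → G
Y(24): 3·24+21=93≡15 → P
V(21): 3·21+21=84≡6 → G
X(23): 3·23+21=90≡12 → M
D(3): 3·3+21=30≡4 → E
Y(24): 3·24+21=93≡15 → P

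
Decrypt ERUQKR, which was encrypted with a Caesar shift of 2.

CPSOIP

E(4): 4−2=2 → C
R(17): 17−2=15 → P
U(20): 20−2=18 → S
Q(16): 16−2=14 → O
K(10): 10−2=8 → I
R(17): 17−2=15 → P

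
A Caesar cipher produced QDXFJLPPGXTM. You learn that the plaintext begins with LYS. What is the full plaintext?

From the crib: Q(16)−L(11)=5, so the shift is 5.
Subtract 5 from each ciphertext letter:
Q(16): 16−5=11 → L
D(3): 3−5=-2≡24 → Y
X(23): 23−5=18 → S
F(5): 5−5=0 → A
J(9): 9−5=4 → E
L(11): 11−5=6 → G
P(15): 15−5=10 → K
P(15): 15−5=10 → K
G(6): 6−5=1 → B
X(23): 23−5=18 → S
T(19): 19−5=14 → O
M(12): 12−5=7 → H

LYSAEGKKBSOH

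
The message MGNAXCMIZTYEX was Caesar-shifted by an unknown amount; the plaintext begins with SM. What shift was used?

From the crib: M(12)−S(18)=-6≡20, so the shift is 20.

20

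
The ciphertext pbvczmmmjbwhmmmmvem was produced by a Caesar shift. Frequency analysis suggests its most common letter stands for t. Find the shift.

The most frequent ciphertext letter is m (appears 8 times).
m is position 12; t is position 19.
Shift = -7≡19.

19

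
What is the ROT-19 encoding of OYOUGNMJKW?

O(14): 14+19=33≡7 → H
Y(24): 24+19=43≡17 → R
O(14): 14+19=33≡7 → H
U(20): 20+19=39≡13 → N
G(6): 6+19=25 → Z
N(13): 13+19=32≡6 → G
M(12): 12+19=31≡5 → F
J(9): 9+19=28≡2 → C
K(10): 10+19=29≡3 → D
W(22): 22+19=41≡15 → P

HRHNZGFCDP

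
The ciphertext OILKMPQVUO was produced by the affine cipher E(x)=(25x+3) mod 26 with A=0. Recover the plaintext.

PVSTRONIJP

The inverse of 25 mod 26 is 25, since 25·25=625≡1. Apply D(y)=25·(y−3) mod 26:
O(14): 25·(14−3)=275≡15 → P
I(8): 25·(8−3)=125≡21 → V
L(11): 25·(11−3)=200≡18 → S
K(10): 25·(10−3)=175≡19 → T
M(12): 25·(12−3)=225≡17 → R
P(15): 25·(15−3)=300≡14 → O
Q(16): 25·(16−3)=325≡13 → N
V(21): 25·(21−3)=450≡8 → I
U(20): 25·(20−3)=425≡9 → J
O(14): 25·(14−3)=275≡15 → P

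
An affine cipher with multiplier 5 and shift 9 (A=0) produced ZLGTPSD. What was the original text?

YQPCWHE

The inverse of 5 mod 26 is 21, since 5·21=105≡1. Apply D(y)=21·(y−9) mod 26:
Z(25): 21·(25−9)=336≡24 → Y
L(11): 21·(11−9)=42≡16 → Q
G(6): 21·(6−9)=-63≡15 → P
T(19): 21·(19−9)=210≡2 → C
P(15): 21·(15−9)=126≡22 → W
S(18): 21·(18−9)=189≡7 → H
D(3): 21·(3−9)=-126≡4 → E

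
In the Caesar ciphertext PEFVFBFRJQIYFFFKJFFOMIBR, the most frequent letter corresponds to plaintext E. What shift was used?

1

The most frequent ciphertext letter is F (appears 8 times).
F is position 5; E is position 4.
Shift = 1.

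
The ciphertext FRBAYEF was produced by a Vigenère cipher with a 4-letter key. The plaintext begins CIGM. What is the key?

DJVO

Subtract each crib letter from the matching ciphertext letter (mod 26):
F(5)−C(2)=3 → D
R(17)−I(8)=9 → J
B(1)−G(6)=-5≡21 → V
A(0)−M(12)=-12≡14 → O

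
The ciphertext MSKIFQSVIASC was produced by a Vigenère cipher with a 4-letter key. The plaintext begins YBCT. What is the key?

ORIP

Subtract each crib letter from the matching ciphertext letter (mod 26):
M(12)−Y(24)=-12≡14 → O
S(18)−B(1)=17 → R
K(10)−C(2)=8 → I
I(8)−T(19)=-11≡15 → P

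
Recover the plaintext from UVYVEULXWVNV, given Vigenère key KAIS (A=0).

Repeat the key across the ciphertext: KAISKAISKAIS
U(20)−K(10): 10 → K
V(21)−A(0): 21 → V
Y(24)−I(8): 16 → Q
V(21)−S(18): 3 → D
E(4)−K(10): -6≡20 → U
U(20)−A(0): 20 → U
L(11)−I(8): 3 → D
X(23)−S(18): 5 → F
W(22)−K(10): 12 → M
V(21)−A(0): 21 → V
N(13)−I(8): 5 → F
V(21)−S(18): 3 → D

KVQDUUDFMVFD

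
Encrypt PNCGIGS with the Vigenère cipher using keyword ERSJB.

Repeat the key across the message: ERSJBER
P(15)+E(4): 19 → T
N(13)+R(17): 30≡4 → E
C(2)+S(18): 20 → U
G(6)+J(9): 15 → P
I(8)+B(1): 9 → J
G(6)+E(4): 10 → K
S(18)+R(17): 35≡9 → J

TEUPJKJ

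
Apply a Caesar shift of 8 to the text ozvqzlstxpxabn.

whdyhtabfxfijv

o(14): 14+8=22 → w
z(25): 25+8=33≡7 → h
v(21): 21+8=29≡3 → d
q(16): 16+8=24 → y
z(25): 25+8=33≡7 → h
l(11): 11+8=19 → t
s(18): 18+8=26≡0 → a
t(19): 19+8=27≡1 → b
x(23): 23+8=31≡5 → f
p(15): 15+8=23 → x
x(23): 23+8=31≡5 → f
a(0): 0+8=8 → i
b(1): 1+8=9 → j
n(13): 13+8=21 → v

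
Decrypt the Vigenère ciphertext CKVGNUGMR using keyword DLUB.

Repeat the key across the ciphertext: DLUBDLUBD
C(2)−D(3): -1≡25 → Z
K(10)−L(11): -1≡25 → Z
V(21)−U(20): 1 → B
G(6)−B(1): 5 → F
N(13)−D(3): 10 → K
U(20)−L(11): 9 → J
G(6)−U(20): -14≡12 → M
M(12)−B(1): 11 → L
R(17)−D(3): 14 → O

ZZBFKJMLO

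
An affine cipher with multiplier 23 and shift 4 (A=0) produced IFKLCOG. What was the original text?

The inverse of 23 mod 26 is 17, since 23·17=391≡1. Apply D(y)=17·(y−4) mod 26:
I(8): 17·(8−4)=68≡16 → Q
F(5): 17·(5−4)=17 → R
K(10): 17·(10−4)=102≡24 → Y
L(11): 17·(11−4)=119≡15 → P
C(2): 17·(2−4)=-34≡18 → S
O(14): 17·(14−4)=170≡14 → O
G(6): 17·(6−4)=34≡8 → I

QRYPSOI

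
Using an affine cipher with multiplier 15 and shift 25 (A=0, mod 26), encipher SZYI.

JKVP

S(18): 15·18+25=295≡9 → J
Z(25): 15·25+25=400≡10 → K
Y(24): 15·24+25=385≡21 → V
I(8): 15·8+25=145≡15 → P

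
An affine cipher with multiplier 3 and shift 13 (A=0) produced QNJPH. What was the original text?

BAQSY

The inverse of 3 mod 26 is 9, since 3·9=27≡1. Apply D(y)=9·(y−13) mod 26:
Q(16): 9·(16−13)=27≡1 → B
N(13): 9·(13−13)=0 → A
J(9): 9·(9−13)=-36≡16 → Q
P(15): 9·(15−13)=18 → S
H(7): 9·(7−13)=-54≡24 → Y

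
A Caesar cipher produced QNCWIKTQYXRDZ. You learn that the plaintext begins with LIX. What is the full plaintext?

LIXRDFOLTSMYU

From the crib: Q(16)−L(11)=5, so the shift is 5.
Subtract 5 from each ciphertext letter:
Q(16): 16−5=11 → L
N(13): 13−5=8 → I
C(2): 2−5=-3≡23 → X
W(22): 22−5=17 → R
I(8): 8−5=3 → D
K(10): 10−5=5 → F
T(19): 19−5=14 → O
Q(16): 16−5=11 → L
Y(24): 24−5=19 → T
X(23): 23−5=18 → S
R(17): 17−5=12 → M
D(3): 3−5=-2≡24 → Y
Z(25): 25−5=20 → U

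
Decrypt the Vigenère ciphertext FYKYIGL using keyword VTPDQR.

Repeat the key across the ciphertext: VTPDQRV
F(5)−V(21): -16≡10 → K
Y(24)−T(19): 5 → F
K(10)−P(15): -5≡21 → V
Y(24)−D(3): 21 → V
I(8)−Q(16): -8≡18 → S
G(6)−R(17): -11≡15 → P
L(11)−V(21): -10≡16 → Q

KFVVSPQ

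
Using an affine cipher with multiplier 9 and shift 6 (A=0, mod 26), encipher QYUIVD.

UOEANH

Q(16): 9·16+6=150≡20 → U
Y(24): 9·24+6=222≡14 → O
U(20): 9·20+6=186≡4 → E
I(8): 9·8+6=78≡0 → A
V(21): 9·21+6=195≡13 → N
D(3): 9·3+6=33≡7 → H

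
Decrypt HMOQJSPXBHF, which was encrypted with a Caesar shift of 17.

H(7): 7−17=-10≡16 → Q
M(12): 12−17=-5≡21 → V
O(14): 14−17=-3≡23 → X
Q(16): 16−17=-1≡25 → Z
J(9): 9−17=-8≡18 → S
S(18): 18−17=1 → B
P(15): 15−17=-2≡24 → Y
X(23): 23−17=6 → G
B(1): 1−17=-16≡10 → K
H(7): 7−17=-10≡16 → Q
F(5): 5−17=-12≡14 → O

QVXZSBYGKQO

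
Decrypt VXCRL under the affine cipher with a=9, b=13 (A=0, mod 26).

YETMU

The inverse of 9 mod 26 is 3, since 9·3=27≡1. Apply D(y)=3·(y−13) mod 26:
V(21): 3·(21−13)=24 → Y
X(23): 3·(23−13)=30≡4 → E
C(2): 3·(2−13)=-33≡19 → T
R(17): 3·(17−13)=12 → M
L(11): 3·(11−13)=-6≡20 → U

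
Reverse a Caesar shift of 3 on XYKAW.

X(23): 23−3=20 → U
Y(24): 24−3=21 → V
K(10): 10−3=7 → H
A(0): 0−3=-3≡23 → X
W(22): 22−3=19 → T

UVHXT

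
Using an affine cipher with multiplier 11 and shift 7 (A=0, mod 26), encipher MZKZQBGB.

JWNWBSVS

M(12): 11·12+7=139≡9 → J
Z(25): 11·25+7=282≡22 → W
K(10): 11·10+7=117≡13 → N
Z(25): 11·25+7=282≡22 → W
Q(16): 11·16+7=183≡1 → B
B(1): 11·1+7=18 → S
G(6): 11·6+7=73≡21 → V
B(1): 11·1+7=18 → S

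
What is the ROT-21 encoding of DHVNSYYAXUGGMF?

YCQINTTVSPBBHA

D(3): 3+21=24 → Y
H(7): 7+21=28≡2 → C
V(21): 21+21=42≡16 → Q
N(13): 13+21=34≡8 → I
S(18): 18+21=39≡13 → N
Y(24): 24+21=45≡19 → T
Y(24): 24+21=45≡19 → T
A(0): 0+21=21 → V
X(23): 23+21=44≡18 → S
U(20): 20+21=41≡15 → P
G(6): 6+21=27≡1 → B
G(6): 6+21=27≡1 → B
M(12): 12+21=33≡7 → H
F(5): 5+21=26≡0 → A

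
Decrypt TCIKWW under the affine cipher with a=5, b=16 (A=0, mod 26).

The inverse of 5 mod 26 is 21, since 5·21=105≡1. Apply D(y)=21·(y−16) mod 26:
T(19): 21·(19−16)=63≡11 → L
C(2): 21·(2−16)=-294≡18 → S
I(8): 21·(8−16)=-168≡14 → O
K(10): 21·(10−16)=-126≡4 → E
W(22): 21·(22−16)=126≡22 → W
W(22): 21·(22−16)=126≡22 → W

LSOEWW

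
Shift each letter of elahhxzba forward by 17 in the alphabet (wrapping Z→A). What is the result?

vcryyoqsr

e(4): 4+17=21 → v
l(11): 11+17=28≡2 → c
a(0): 0+17=17 → r
h(7): 7+17=24 → y
h(7): 7+17=24 → y
x(23): 23+17=40≡14 → o
z(25): 25+17=42≡16 → q
b(1): 1+17=18 → s
a(0): 0+17=17 → r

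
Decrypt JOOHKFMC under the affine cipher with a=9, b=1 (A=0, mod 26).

YNNSBMHD

The inverse of 9 mod 26 is 3, since 9·3=27≡1. Apply D(y)=3·(y−1) mod 26:
J(9): 3·(9−1)=24 → Y
O(14): 3·(14−1)=39≡13 → N
O(14): 3·(14−1)=39≡13 → N
H(7): 3·(7−1)=18 → S
K(10): 3·(10−1)=27≡1 → B
F(5): 3·(5−1)=12 → M
M(12): 3·(12−1)=33≡7 → H
C(2): 3·(2−1)=3 → D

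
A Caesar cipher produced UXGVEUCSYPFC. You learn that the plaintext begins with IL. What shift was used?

12

From the crib: U(20)−I(8)=12, so the shift is 12.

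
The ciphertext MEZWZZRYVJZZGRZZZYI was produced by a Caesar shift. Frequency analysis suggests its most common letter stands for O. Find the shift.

The most frequent ciphertext letter is Z (appears 8 times).
Z is position 25; O is position 14.
Shift = 11.

11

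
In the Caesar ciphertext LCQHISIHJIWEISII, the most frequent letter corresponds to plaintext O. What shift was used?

20

The most frequent ciphertext letter is I (appears 6 times).
I is position 8; O is position 14.
Shift = -6≡20.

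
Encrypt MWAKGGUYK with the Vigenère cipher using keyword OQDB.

AMDLUWXZY

Repeat the key across the message: OQDBOQDBO
M(12)+O(14): 26≡0 → A
W(22)+Q(16): 38≡12 → M
A(0)+D(3): 3 → D
K(10)+B(1): 11 → L
G(6)+O(14): 20 → U
G(6)+Q(16): 22 → W
U(20)+D(3): 23 → X
Y(24)+B(1): 25 → Z
K(10)+O(14): 24 → Y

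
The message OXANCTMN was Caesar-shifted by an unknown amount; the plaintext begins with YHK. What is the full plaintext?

From the crib: O(14)−Y(24)=-10≡16, so the shift is 16.
Subtract 16 from each ciphertext letter:
O(14): 14−16=-2≡24 → Y
X(23): 23−16=7 → H
A(0): 0−16=-16≡10 → K
N(13): 13−16=-3≡23 → X
C(2): 2−16=-14≡12 → M
T(19): 19−16=3 → D
M(12): 12−16=-4≡22 → W
N(13): 13−16=-3≡23 → X

YHKXMDWX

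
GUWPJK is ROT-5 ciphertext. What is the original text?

G(6): 6−5=1 → B
U(20): 20−5=15 → P
W(22): 22−5=17 → R
P(15): 15−5=10 → K
J(9): 9−5=4 → E
K(10): 10−5=5 → F

BPRKEF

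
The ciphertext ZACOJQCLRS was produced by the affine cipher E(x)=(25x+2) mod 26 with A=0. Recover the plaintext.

The inverse of 25 mod 26 is 25, since 25·25=625≡1. Apply D(y)=25·(y−2) mod 26:
Z(25): 25·(25−2)=575≡3 → D
A(0): 25·(0−2)=-50≡2 → C
C(2): 25·(2−2)=0 → A
O(14): 25·(14−2)=300≡14 → O
J(9): 25·(9−2)=175≡19 → T
Q(16): 25·(16−2)=350≡12 → M
C(2): 25·(2−2)=0 → A
L(11): 25·(11−2)=225≡17 → R
R(17): 25·(17−2)=375≡11 → L
S(18): 25·(18−2)=400≡10 → K

DCAOTMARLK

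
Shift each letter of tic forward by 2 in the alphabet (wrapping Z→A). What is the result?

vke

t(19): 19+2=21 → v
i(8): 8+2=10 → k
c(2): 2+2=4 → e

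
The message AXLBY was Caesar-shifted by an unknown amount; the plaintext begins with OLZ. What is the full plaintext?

From the crib: A(0)−O(14)=-14≡12, so the shift is 12.
Subtract 12 from each ciphertext letter:
A(0): 0−12=-12≡14 → O
X(23): 23−12=11 → L
L(11): 11−12=-1≡25 → Z
B(1): 1−12=-11≡15 → P
Y(24): 24−12=12 → M

OLZPM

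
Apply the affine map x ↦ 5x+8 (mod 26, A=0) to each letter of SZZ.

UDD

S(18): 5·18+8=98≡20 → U
Z(25): 5·25+8=133≡3 → D
Z(25): 5·25+8=133≡3 → D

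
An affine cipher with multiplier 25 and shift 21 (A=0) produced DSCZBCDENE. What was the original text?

The inverse of 25 mod 26 is 25, since 25·25=625≡1. Apply D(y)=25·(y−21) mod 26:
D(3): 25·(3−21)=-450≡18 → S
S(18): 25·(18−21)=-75≡3 → D
C(2): 25·(2−21)=-475≡19 → T
Z(25): 25·(25−21)=100≡22 → W
B(1): 25·(1−21)=-500≡20 → U
C(2): 25·(2−21)=-475≡19 → T
D(3): 25·(3−21)=-450≡18 → S
E(4): 25·(4−21)=-425≡17 → R
N(13): 25·(13−21)=-200≡8 → I
E(4): 25·(4−21)=-425≡17 → R

SDTWUTSRIR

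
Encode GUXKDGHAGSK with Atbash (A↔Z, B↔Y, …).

G(6) → T(19)
U(20) → F(5)
X(23) → C(2)
K(10) → P(15)
D(3) → W(22)
G(6) → T(19)
H(7) → S(18)
A(0) → Z(25)
G(6) → T(19)
S(18) → H(7)
K(10) → P(15)

TFCPWTSZTHP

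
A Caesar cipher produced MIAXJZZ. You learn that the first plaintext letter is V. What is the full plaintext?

From the crib: M(12)−V(21)=-9≡17, so the shift is 17.
Subtract 17 from each ciphertext letter:
M(12): 12−17=-5≡21 → V
I(8): 8−17=-9≡17 → R
A(0): 0−17=-17≡9 → J
X(23): 23−17=6 → G
J(9): 9−17=-8≡18 → S
Z(25): 25−17=8 → I
Z(25): 25−17=8 → I

VRJGSII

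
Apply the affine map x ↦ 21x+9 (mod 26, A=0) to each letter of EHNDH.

PAWUA

E(4): 21·4+9=93≡15 → P
H(7): 21·7+9=156≡0 → A
N(13): 21·13+9=282≡22 → W
D(3): 21·3+9=72≡20 → U
H(7): 21·7+9=156≡0 → A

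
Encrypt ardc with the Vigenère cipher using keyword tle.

Repeat the key across the message: tlet
a(0)+t(19): 19 → t
r(17)+l(11): 28≡2 → c
d(3)+e(4): 7 → h
c(2)+t(19): 21 → v

tchv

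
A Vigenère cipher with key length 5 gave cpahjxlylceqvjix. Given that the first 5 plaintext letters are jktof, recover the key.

Subtract each crib letter from the matching ciphertext letter (mod 26):
c(2)−j(9)=-7≡19 → t
p(15)−k(10)=5 → f
a(0)−t(19)=-19≡7 → h
h(7)−o(14)=-7≡19 → t
j(9)−f(5)=4 → e

tfhte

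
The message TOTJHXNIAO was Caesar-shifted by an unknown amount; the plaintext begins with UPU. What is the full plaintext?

From the crib: T(19)−U(20)=-1≡25, so the shift is 25.
Subtract 25 from each ciphertext letter:
T(19): 19−25=-6≡20 → U
O(14): 14−25=-11≡15 → P
T(19): 19−25=-6≡20 → U
J(9): 9−25=-16≡10 → K
H(7): 7−25=-18≡8 → I
X(23): 23−25=-2≡24 → Y
N(13): 13−25=-12≡14 → O
I(8): 8−25=-17≡9 → J
A(0): 0−25=-25≡1 → B
O(14): 14−25=-11≡15 → P

UPUKIYOJBP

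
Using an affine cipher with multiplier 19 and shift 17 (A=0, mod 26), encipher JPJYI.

J(9): 19·9+17=188≡6 → G
P(15): 19·15+17=302≡16 → Q
J(9): 19·9+17=188≡6 → G
Y(24): 19·24+17=473≡5 → F
I(8): 19·8+17=169≡13 → N

GQGFN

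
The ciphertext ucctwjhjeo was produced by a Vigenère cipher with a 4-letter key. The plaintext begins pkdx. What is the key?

fszw

Subtract each crib letter from the matching ciphertext letter (mod 26):
u(20)−p(15)=5 → f
c(2)−k(10)=-8≡18 → s
c(2)−d(3)=-1≡25 → z
t(19)−x(23)=-4≡22 → w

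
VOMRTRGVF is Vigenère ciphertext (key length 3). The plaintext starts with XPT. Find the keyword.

Subtract each crib letter from the matching ciphertext letter (mod 26):
V(21)−X(23)=-2≡24 → Y
O(14)−P(15)=-1≡25 → Z
M(12)−T(19)=-7≡19 → T

YZT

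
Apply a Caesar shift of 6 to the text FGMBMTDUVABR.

F(5): 5+6=11 → L
G(6): 6+6=12 → M
M(12): 12+6=18 → S
B(1): 1+6=7 → H
M(12): 12+6=18 → S
T(19): 19+6=25 → Z
D(3): 3+6=9 → J
U(20): 20+6=26≡0 → A
V(21): 21+6=27≡1 → B
A(0): 0+6=6 → G
B(1): 1+6=7 → H
R(17): 17+6=23 → X

LMSHSZJABGHX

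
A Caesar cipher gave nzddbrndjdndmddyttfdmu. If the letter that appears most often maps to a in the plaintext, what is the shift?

3

The most frequent ciphertext letter is d (appears 8 times).
d is position 3; a is position 0.
Shift = 3.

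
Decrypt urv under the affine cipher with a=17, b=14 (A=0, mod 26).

The inverse of 17 mod 26 is 23, since 17·23=391≡1. Apply D(y)=23·(y−14) mod 26:
u(20): 23·(20−14)=138≡8 → i
r(17): 23·(17−14)=69≡17 → r
v(21): 23·(21−14)=161≡5 → f

irf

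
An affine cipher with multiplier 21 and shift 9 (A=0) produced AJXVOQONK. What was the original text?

HASIZJZUF

The inverse of 21 mod 26 is 5, since 21·5=105≡1. Apply D(y)=5·(y−9) mod 26:
A(0): 5·(0−9)=-45≡7 → H
J(9): 5·(9−9)=0 → A
X(23): 5·(23−9)=70≡18 → S
V(21): 5·(21−9)=60≡8 → I
O(14): 5·(14−9)=25 → Z
Q(16): 5·(16−9)=35≡9 → J
O(14): 5·(14−9)=25 → Z
N(13): 5·(13−9)=20 → U
K(10): 5·(10−9)=5 → F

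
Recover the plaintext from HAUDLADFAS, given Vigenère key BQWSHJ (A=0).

GKYLERCPEA

Repeat the key across the ciphertext: BQWSHJBQWS
H(7)−B(1): 6 → G
A(0)−Q(16): -16≡10 → K
U(20)−W(22): -2≡24 → Y
D(3)−S(18): -15≡11 → L
L(11)−H(7): 4 → E
A(0)−J(9): -9≡17 → R
D(3)−B(1): 2 → C
F(5)−Q(16): -11≡15 → P
A(0)−W(22): -22≡4 → E
S(18)−S(18): 0 → A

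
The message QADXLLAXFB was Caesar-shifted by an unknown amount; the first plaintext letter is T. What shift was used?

23

From the crib: Q(16)−T(19)=-3≡23, so the shift is 23.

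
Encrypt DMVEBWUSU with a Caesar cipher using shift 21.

D(3): 3+21=24 → Y
M(12): 12+21=33≡7 → H
V(21): 21+21=42≡16 → Q
E(4): 4+21=25 → Z
B(1): 1+21=22 → W
W(22): 22+21=43≡17 → R
U(20): 20+21=41≡15 → P
S(18): 18+21=39≡13 → N
U(20): 20+21=41≡15 → P

YHQZWRPNP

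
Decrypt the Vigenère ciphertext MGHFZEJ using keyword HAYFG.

Repeat the key across the ciphertext: HAYFGHA
M(12)−H(7): 5 → F
G(6)−A(0): 6 → G
H(7)−Y(24): -17≡9 → J
F(5)−F(5): 0 → A
Z(25)−G(6): 19 → T
E(4)−H(7): -3≡23 → X
J(9)−A(0): 9 → J

FGJATXJ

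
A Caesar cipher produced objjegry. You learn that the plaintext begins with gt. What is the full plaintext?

gtbbwyjq

From the crib: o(14)−g(6)=8, so the shift is 8.
Subtract 8 from each ciphertext letter:
o(14): 14−8=6 → g
b(1): 1−8=-7≡19 → t
j(9): 9−8=1 → b
j(9): 9−8=1 → b
e(4): 4−8=-4≡22 → w
g(6): 6−8=-2≡24 → y
r(17): 17−8=9 → j
y(24): 24−8=16 → q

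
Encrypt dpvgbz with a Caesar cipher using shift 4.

d(3): 3+4=7 → h
p(15): 15+4=19 → t
v(21): 21+4=25 → z
g(6): 6+4=10 → k
b(1): 1+4=5 → f
z(25): 25+4=29≡3 → d

htzkfd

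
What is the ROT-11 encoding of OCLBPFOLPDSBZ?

O(14): 14+11=25 → Z
C(2): 2+11=13 → N
L(11): 11+11=22 → W
B(1): 1+11=12 → M
P(15): 15+11=26≡0 → A
F(5): 5+11=16 → Q
O(14): 14+11=25 → Z
L(11): 11+11=22 → W
P(15): 15+11=26≡0 → A
D(3): 3+11=14 → O
S(18): 18+11=29≡3 → D
B(1): 1+11=12 → M
Z(25): 25+11=36≡10 → K

ZNWMAQZWAODMK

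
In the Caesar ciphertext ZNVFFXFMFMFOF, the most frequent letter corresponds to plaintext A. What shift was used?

The most frequent ciphertext letter is F (appears 6 times).
F is position 5; A is position 0.
Shift = 5.

5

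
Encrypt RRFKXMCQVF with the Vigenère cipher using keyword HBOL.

YSTVENQBCG

Repeat the key across the message: HBOLHBOLHB
R(17)+H(7): 24 → Y
R(17)+B(1): 18 → S
F(5)+O(14): 19 → T
K(10)+L(11): 21 → V
X(23)+H(7): 30≡4 → E
M(12)+B(1): 13 → N
C(2)+O(14): 16 → Q
Q(16)+L(11): 27≡1 → B
V(21)+H(7): 28≡2 → C
F(5)+B(1): 6 → G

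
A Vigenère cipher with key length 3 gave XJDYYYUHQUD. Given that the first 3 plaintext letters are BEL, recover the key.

Subtract each crib letter from the matching ciphertext letter (mod 26):
X(23)−B(1)=22 → W
J(9)−E(4)=5 → F
D(3)−L(11)=-8≡18 → S

WFS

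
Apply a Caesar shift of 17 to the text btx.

sko

b(1): 1+17=18 → s
t(19): 19+17=36≡10 → k
x(23): 23+17=40≡14 → o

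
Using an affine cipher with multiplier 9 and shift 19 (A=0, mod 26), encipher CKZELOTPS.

C(2): 9·2+19=37≡11 → L
K(10): 9·10+19=109≡5 → F
Z(25): 9·25+19=244≡10 → K
E(4): 9·4+19=55≡3 → D
L(11): 9·11+19=118≡14 → O
O(14): 9·14+19=145≡15 → P
T(19): 9·19+19=190≡8 → I
P(15): 9·15+19=154≡24 → Y
S(18): 9·18+19=181≡25 → Z

LFKDOPIYZ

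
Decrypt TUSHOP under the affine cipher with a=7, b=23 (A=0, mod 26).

The inverse of 7 mod 26 is 15, since 7·15=105≡1. Apply D(y)=15·(y−23) mod 26:
T(19): 15·(19−23)=-60≡18 → S
U(20): 15·(20−23)=-45≡7 → H
S(18): 15·(18−23)=-75≡3 → D
H(7): 15·(7−23)=-240≡20 → U
O(14): 15·(14−23)=-135≡21 → V
P(15): 15·(15−23)=-120≡10 → K

SHDUVK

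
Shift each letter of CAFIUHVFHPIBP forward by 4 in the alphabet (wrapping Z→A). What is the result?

C(2): 2+4=6 → G
A(0): 0+4=4 → E
F(5): 5+4=9 → J
I(8): 8+4=12 → M
U(20): 20+4=24 → Y
H(7): 7+4=11 → L
V(21): 21+4=25 → Z
F(5): 5+4=9 → J
H(7): 7+4=11 → L
P(15): 15+4=19 → T
I(8): 8+4=12 → M
B(1): 1+4=5 → F
P(15): 15+4=19 → T

GEJMYLZJLTMFT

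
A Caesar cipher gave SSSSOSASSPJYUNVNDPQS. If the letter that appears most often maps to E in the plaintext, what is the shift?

14

The most frequent ciphertext letter is S (appears 8 times).
S is position 18; E is position 4.
Shift = 14.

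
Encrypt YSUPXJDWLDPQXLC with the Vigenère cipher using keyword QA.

Repeat the key across the message: QAQAQAQAQAQAQAQ
Y(24)+Q(16): 40≡14 → O
S(18)+A(0): 18 → S
U(20)+Q(16): 36≡10 → K
P(15)+A(0): 15 → P
X(23)+Q(16): 39≡13 → N
J(9)+A(0): 9 → J
D(3)+Q(16): 19 → T
W(22)+A(0): 22 → W
L(11)+Q(16): 27≡1 → B
D(3)+A(0): 3 → D
P(15)+Q(16): 31≡5 → F
Q(16)+A(0): 16 → Q
X(23)+Q(16): 39≡13 → N
L(11)+A(0): 11 → L
C(2)+Q(16): 18 → S

OSKPNJTWBDFQNLS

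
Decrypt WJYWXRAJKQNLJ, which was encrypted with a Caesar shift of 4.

SFUSTNWFGMJHF

W(22): 22−4=18 → S
J(9): 9−4=5 → F
Y(24): 24−4=20 → U
W(22): 22−4=18 → S
X(23): 23−4=19 → T
R(17): 17−4=13 → N
A(0): 0−4=-4≡22 → W
J(9): 9−4=5 → F
K(10): 10−4=6 → G
Q(16): 16−4=12 → M
N(13): 13−4=9 → J
L(11): 11−4=7 → H
J(9): 9−4=5 → F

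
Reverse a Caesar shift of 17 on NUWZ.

N(13): 13−17=-4≡22 → W
U(20): 20−17=3 → D
W(22): 22−17=5 → F
Z(25): 25−17=8 → I

WDFI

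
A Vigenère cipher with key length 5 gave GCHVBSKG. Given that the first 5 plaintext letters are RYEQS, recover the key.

PEDFJ

Subtract each crib letter from the matching ciphertext letter (mod 26):
G(6)−R(17)=-11≡15 → P
C(2)−Y(24)=-22≡4 → E
H(7)−E(4)=3 → D
V(21)−Q(16)=5 → F
B(1)−S(18)=-17≡9 → J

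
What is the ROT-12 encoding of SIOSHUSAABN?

S(18): 18+12=30≡4 → E
I(8): 8+12=20 → U
O(14): 14+12=26≡0 → A
S(18): 18+12=30≡4 → E
H(7): 7+12=19 → T
U(20): 20+12=32≡6 → G
S(18): 18+12=30≡4 → E
A(0): 0+12=12 → M
A(0): 0+12=12 → M
B(1): 1+12=13 → N
N(13): 13+12=25 → Z

EUAETGEMMNZ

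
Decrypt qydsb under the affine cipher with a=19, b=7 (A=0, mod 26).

vfirm

The inverse of 19 mod 26 is 11, since 19·11=209≡1. Apply D(y)=11·(y−7) mod 26:
q(16): 11·(16−7)=99≡21 → v
y(24): 11·(24−7)=187≡5 → f
d(3): 11·(3−7)=-44≡8 → i
s(18): 11·(18−7)=121≡17 → r
b(1): 11·(1−7)=-66≡12 → m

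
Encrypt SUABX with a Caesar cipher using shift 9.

BDJKG

S(18): 18+9=27≡1 → B
U(20): 20+9=29≡3 → D
A(0): 0+9=9 → J
B(1): 1+9=10 → K
X(23): 23+9=32≡6 → G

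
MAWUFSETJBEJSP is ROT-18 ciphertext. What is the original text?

M(12): 12−18=-6≡20 → U
A(0): 0−18=-18≡8 → I
W(22): 22−18=4 → E
U(20): 20−18=2 → C
F(5): 5−18=-13≡13 → N
S(18): 18−18=0 → A
E(4): 4−18=-14≡12 → M
T(19): 19−18=1 → B
J(9): 9−18=-9≡17 → R
B(1): 1−18=-17≡9 → J
E(4): 4−18=-14≡12 → M
J(9): 9−18=-9≡17 → R
S(18): 18−18=0 → A
P(15): 15−18=-3≡23 → X

UIECNAMBRJMRAX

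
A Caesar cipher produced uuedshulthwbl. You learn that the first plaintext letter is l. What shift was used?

From the crib: u(20)−l(11)=9, so the shift is 9.

9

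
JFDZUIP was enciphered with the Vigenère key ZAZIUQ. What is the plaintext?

Repeat the key across the ciphertext: ZAZIUQZ
J(9)−Z(25): -16≡10 → K
F(5)−A(0): 5 → F
D(3)−Z(25): -22≡4 → E
Z(25)−I(8): 17 → R
U(20)−U(20): 0 → A
I(8)−Q(16): -8≡18 → S
P(15)−Z(25): -10≡16 → Q

KFERASQ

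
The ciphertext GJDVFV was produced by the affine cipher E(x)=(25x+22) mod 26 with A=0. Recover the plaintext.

The inverse of 25 mod 26 is 25, since 25·25=625≡1. Apply D(y)=25·(y−22) mod 26:
G(6): 25·(6−22)=-400≡16 → Q
J(9): 25·(9−22)=-325≡13 → N
D(3): 25·(3−22)=-475≡19 → T
V(21): 25·(21−22)=-25≡1 → B
F(5): 25·(5−22)=-425≡17 → R
V(21): 25·(21−22)=-25≡1 → B

QNTBRB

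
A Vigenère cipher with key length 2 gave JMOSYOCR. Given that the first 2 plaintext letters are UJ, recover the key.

PD

Subtract each crib letter from the matching ciphertext letter (mod 26):
J(9)−U(20)=-11≡15 → P
M(12)−J(9)=3 → D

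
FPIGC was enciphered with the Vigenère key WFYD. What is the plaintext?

JKKDG

Repeat the key across the ciphertext: WFYDW
F(5)−W(22): -17≡9 → J
P(15)−F(5): 10 → K
I(8)−Y(24): -16≡10 → K
G(6)−D(3): 3 → D
C(2)−W(22): -20≡6 → G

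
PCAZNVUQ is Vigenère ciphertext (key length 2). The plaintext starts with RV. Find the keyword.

Subtract each crib letter from the matching ciphertext letter (mod 26):
P(15)−R(17)=-2≡24 → Y
C(2)−V(21)=-19≡7 → H

YH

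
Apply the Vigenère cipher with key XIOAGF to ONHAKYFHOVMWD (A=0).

LVVAQDCPCVSBA

Repeat the key across the message: XIOAGFXIOAGFX
O(14)+X(23): 37≡11 → L
N(13)+I(8): 21 → V
H(7)+O(14): 21 → V
A(0)+A(0): 0 → A
K(10)+G(6): 16 → Q
Y(24)+F(5): 29≡3 → D
F(5)+X(23): 28≡2 → C
H(7)+I(8): 15 → P
O(14)+O(14): 28≡2 → C
V(21)+A(0): 21 → V
M(12)+G(6): 18 → S
W(22)+F(5): 27≡1 → B
D(3)+X(23): 26≡0 → A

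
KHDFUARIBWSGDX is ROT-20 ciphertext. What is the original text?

QNJLAGXOHCYMJD

K(10): 10−20=-10≡16 → Q
H(7): 7−20=-13≡13 → N
D(3): 3−20=-17≡9 → J
F(5): 5−20=-15≡11 → L
U(20): 20−20=0 → A
A(0): 0−20=-20≡6 → G
R(17): 17−20=-3≡23 → X
I(8): 8−20=-12≡14 → O
B(1): 1−20=-19≡7 → H
W(22): 22−20=2 → C
S(18): 18−20=-2≡24 → Y
G(6): 6−20=-14≡12 → M
D(3): 3−20=-17≡9 → J
X(23): 23−20=3 → D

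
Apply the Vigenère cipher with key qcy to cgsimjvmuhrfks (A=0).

siqyohlosxtdau

Repeat the key across the message: qcyqcyqcyqcyqc
c(2)+q(16): 18 → s
g(6)+c(2): 8 → i
s(18)+y(24): 42≡16 → q
i(8)+q(16): 24 → y
m(12)+c(2): 14 → o
j(9)+y(24): 33≡7 → h
v(21)+q(16): 37≡11 → l
m(12)+c(2): 14 → o
u(20)+y(24): 44≡18 → s
h(7)+q(16): 23 → x
r(17)+c(2): 19 → t
f(5)+y(24): 29≡3 → d
k(10)+q(16): 26≡0 → a
s(18)+c(2): 20 → u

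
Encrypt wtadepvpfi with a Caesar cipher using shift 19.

w(22): 22+19=41≡15 → p
t(19): 19+19=38≡12 → m
a(0): 0+19=19 → t
d(3): 3+19=22 → w
e(4): 4+19=23 → x
p(15): 15+19=34≡8 → i
v(21): 21+19=40≡14 → o
p(15): 15+19=34≡8 → i
f(5): 5+19=24 → y
i(8): 8+19=27≡1 → b

pmtwxioiyb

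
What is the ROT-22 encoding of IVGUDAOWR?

ERCQZWKSN

I(8): 8+22=30≡4 → E
V(21): 21+22=43≡17 → R
G(6): 6+22=28≡2 → C
U(20): 20+22=42≡16 → Q
D(3): 3+22=25 → Z
A(0): 0+22=22 → W
O(14): 14+22=36≡10 → K
W(22): 22+22=44≡18 → S
R(17): 17+22=39≡13 → N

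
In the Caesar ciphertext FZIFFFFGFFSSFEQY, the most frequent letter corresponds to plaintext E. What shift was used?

The most frequent ciphertext letter is F (appears 8 times).
F is position 5; E is position 4.
Shift = 1.

1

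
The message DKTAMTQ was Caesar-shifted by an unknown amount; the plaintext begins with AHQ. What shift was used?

3

From the crib: D(3)−A(0)=3, so the shift is 3.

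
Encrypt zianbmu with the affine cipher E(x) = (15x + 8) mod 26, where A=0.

z(25): 15·25+8=383≡19 → t
i(8): 15·8+8=128≡24 → y
a(0): 15·0+8=8 → i
n(13): 15·13+8=203≡21 → v
b(1): 15·1+8=23 → x
m(12): 15·12+8=188≡6 → g
u(20): 15·20+8=308≡22 → w

tyivxgw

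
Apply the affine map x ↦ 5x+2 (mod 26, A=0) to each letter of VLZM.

DFXK

V(21): 5·21+2=107≡3 → D
L(11): 5·11+2=57≡5 → F
Z(25): 5·25+2=127≡23 → X
M(12): 5·12+2=62≡10 → K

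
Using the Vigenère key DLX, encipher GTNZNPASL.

Repeat the key across the message: DLXDLXDLX
G(6)+D(3): 9 → J
T(19)+L(11): 30≡4 → E
N(13)+X(23): 36≡10 → K
Z(25)+D(3): 28≡2 → C
N(13)+L(11): 24 → Y
P(15)+X(23): 38≡12 → M
A(0)+D(3): 3 → D
S(18)+L(11): 29≡3 → D
L(11)+X(23): 34≡8 → I

JEKCYMDDI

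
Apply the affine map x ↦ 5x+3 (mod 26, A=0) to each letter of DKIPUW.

SBRAZJ

D(3): 5·3+3=18 → S
K(10): 5·10+3=53≡1 → B
I(8): 5·8+3=43≡17 → R
P(15): 5·15+3=78≡0 → A
U(20): 5·20+3=103≡25 → Z
W(22): 5·22+3=113≡9 → J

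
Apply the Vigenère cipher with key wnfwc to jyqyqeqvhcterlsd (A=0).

Repeat the key across the message: wnfwcwnfwcwnfwcw
j(9)+w(22): 31≡5 → f
y(24)+n(13): 37≡11 → l
q(16)+f(5): 21 → v
y(24)+w(22): 46≡20 → u
q(16)+c(2): 18 → s
e(4)+w(22): 26≡0 → a
q(16)+n(13): 29≡3 → d
v(21)+f(5): 26≡0 → a
h(7)+w(22): 29≡3 → d
c(2)+c(2): 4 → e
t(19)+w(22): 41≡15 → p
e(4)+n(13): 17 → r
r(17)+f(5): 22 → w
l(11)+w(22): 33≡7 → h
s(18)+c(2): 20 → u
d(3)+w(22): 25 → z

flvusadadeprwhuz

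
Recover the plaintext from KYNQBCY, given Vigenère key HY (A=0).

DAGSUER

Repeat the key across the ciphertext: HYHYHYH
K(10)−H(7): 3 → D
Y(24)−Y(24): 0 → A
N(13)−H(7): 6 → G
Q(16)−Y(24): -8≡18 → S
B(1)−H(7): -6≡20 → U
C(2)−Y(24): -22≡4 → E
Y(24)−H(7): 17 → R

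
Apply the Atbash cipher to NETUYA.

MVGFBZ

N(13) → M(12)
E(4) → V(21)
T(19) → G(6)
U(20) → F(5)
Y(24) → B(1)
A(0) → Z(25)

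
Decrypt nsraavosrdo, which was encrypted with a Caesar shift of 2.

lqpyytmqpbm

n(13): 13−2=11 → l
s(18): 18−2=16 → q
r(17): 17−2=15 → p
a(0): 0−2=-2≡24 → y
a(0): 0−2=-2≡24 → y
v(21): 21−2=19 → t
o(14): 14−2=12 → m
s(18): 18−2=16 → q
r(17): 17−2=15 → p
d(3): 3−2=1 → b
o(14): 14−2=12 → m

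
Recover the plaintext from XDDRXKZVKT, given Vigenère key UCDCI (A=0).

DBAPPQXSIL

Repeat the key across the ciphertext: UCDCIUCDCI
X(23)−U(20): 3 → D
D(3)−C(2): 1 → B
D(3)−D(3): 0 → A
R(17)−C(2): 15 → P
X(23)−I(8): 15 → P
K(10)−U(20): -10≡16 → Q
Z(25)−C(2): 23 → X
V(21)−D(3): 18 → S
K(10)−C(2): 8 → I
T(19)−I(8): 11 → L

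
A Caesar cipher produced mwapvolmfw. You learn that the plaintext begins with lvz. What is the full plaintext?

lvzounklev

From the crib: m(12)−l(11)=1, so the shift is 1.
Subtract 1 from each ciphertext letter:
m(12): 12−1=11 → l
w(22): 22−1=21 → v
a(0): 0−1=-1≡25 → z
p(15): 15−1=14 → o
v(21): 21−1=20 → u
o(14): 14−1=13 → n
l(11): 11−1=10 → k
m(12): 12−1=11 → l
f(5): 5−1=4 → e
w(22): 22−1=21 → v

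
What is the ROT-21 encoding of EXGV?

E(4): 4+21=25 → Z
X(23): 23+21=44≡18 → S
G(6): 6+21=27≡1 → B
V(21): 21+21=42≡16 → Q

ZSBQ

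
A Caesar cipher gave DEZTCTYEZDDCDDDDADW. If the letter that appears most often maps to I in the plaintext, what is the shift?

The most frequent ciphertext letter is D (appears 8 times).
D is position 3; I is position 8.
Shift = -5≡21.

21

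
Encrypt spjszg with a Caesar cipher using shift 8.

s(18): 18+8=26≡0 → a
p(15): 15+8=23 → x
j(9): 9+8=17 → r
s(18): 18+8=26≡0 → a
z(25): 25+8=33≡7 → h
g(6): 6+8=14 → o

axraho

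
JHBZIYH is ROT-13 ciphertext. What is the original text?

WUOMVLU

J(9): 9−13=-4≡22 → W
H(7): 7−13=-6≡20 → U
B(1): 1−13=-12≡14 → O
Z(25): 25−13=12 → M
I(8): 8−13=-5≡21 → V
Y(24): 24−13=11 → L
H(7): 7−13=-6≡20 → U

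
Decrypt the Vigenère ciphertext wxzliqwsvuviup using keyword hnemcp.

pkvzgbpfrittnc

Repeat the key across the ciphertext: hnemcphnemcphn
w(22)−h(7): 15 → p
x(23)−n(13): 10 → k
z(25)−e(4): 21 → v
l(11)−m(12): -1≡25 → z
i(8)−c(2): 6 → g
q(16)−p(15): 1 → b
w(22)−h(7): 15 → p
s(18)−n(13): 5 → f
v(21)−e(4): 17 → r
u(20)−m(12): 8 → i
v(21)−c(2): 19 → t
i(8)−p(15): -7≡19 → t
u(20)−h(7): 13 → n
p(15)−n(13): 2 → c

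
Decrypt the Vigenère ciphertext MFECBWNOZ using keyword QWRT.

WJNJLAWVJ

Repeat the key across the ciphertext: QWRTQWRTQ
M(12)−Q(16): -4≡22 → W
F(5)−W(22): -17≡9 → J
E(4)−R(17): -13≡13 → N
C(2)−T(19): -17≡9 → J
B(1)−Q(16): -15≡11 → L
W(22)−W(22): 0 → A
N(13)−R(17): -4≡22 → W
O(14)−T(19): -5≡21 → V
Z(25)−Q(16): 9 → J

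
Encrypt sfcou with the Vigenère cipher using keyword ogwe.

Repeat the key across the message: ogweo
s(18)+o(14): 32≡6 → g
f(5)+g(6): 11 → l
c(2)+w(22): 24 → y
o(14)+e(4): 18 → s
u(20)+o(14): 34≡8 → i

glysi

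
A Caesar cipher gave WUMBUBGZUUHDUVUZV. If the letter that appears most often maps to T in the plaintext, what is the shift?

1

The most frequent ciphertext letter is U (appears 6 times).
U is position 20; T is position 19.
Shift = 1.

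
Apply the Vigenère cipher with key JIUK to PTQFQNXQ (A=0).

Repeat the key across the message: JIUKJIUK
P(15)+J(9): 24 → Y
T(19)+I(8): 27≡1 → B
Q(16)+U(20): 36≡10 → K
F(5)+K(10): 15 → P
Q(16)+J(9): 25 → Z
N(13)+I(8): 21 → V
X(23)+U(20): 43≡17 → R
Q(16)+K(10): 26≡0 → A

YBKPZVRA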